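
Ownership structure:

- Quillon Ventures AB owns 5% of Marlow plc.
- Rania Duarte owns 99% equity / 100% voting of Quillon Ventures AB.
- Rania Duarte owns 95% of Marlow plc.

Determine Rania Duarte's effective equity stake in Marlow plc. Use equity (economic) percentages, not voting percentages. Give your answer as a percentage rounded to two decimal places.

99.95%

Rania reaches Marlow along 2 paths.
Direct stake: 95% = 95%.
Via Quillon: 99% × 5% = 4.95%.
Total: 95% + 4.95% = 99.95%.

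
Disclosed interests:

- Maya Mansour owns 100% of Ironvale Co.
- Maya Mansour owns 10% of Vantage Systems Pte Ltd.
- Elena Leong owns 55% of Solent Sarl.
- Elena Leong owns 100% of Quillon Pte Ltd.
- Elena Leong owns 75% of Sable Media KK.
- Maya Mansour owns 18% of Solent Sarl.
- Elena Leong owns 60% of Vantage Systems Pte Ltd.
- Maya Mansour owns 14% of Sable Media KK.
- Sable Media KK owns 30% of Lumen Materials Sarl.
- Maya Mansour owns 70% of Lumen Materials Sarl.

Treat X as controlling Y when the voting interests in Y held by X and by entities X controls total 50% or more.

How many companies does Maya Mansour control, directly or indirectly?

2

Maya holds 100% of Ironvale, so Maya controls Ironvale.
Maya holds 70% of Lumen, so Maya controls Lumen.
No other company's threshold is met.
Maya controls 2 companies.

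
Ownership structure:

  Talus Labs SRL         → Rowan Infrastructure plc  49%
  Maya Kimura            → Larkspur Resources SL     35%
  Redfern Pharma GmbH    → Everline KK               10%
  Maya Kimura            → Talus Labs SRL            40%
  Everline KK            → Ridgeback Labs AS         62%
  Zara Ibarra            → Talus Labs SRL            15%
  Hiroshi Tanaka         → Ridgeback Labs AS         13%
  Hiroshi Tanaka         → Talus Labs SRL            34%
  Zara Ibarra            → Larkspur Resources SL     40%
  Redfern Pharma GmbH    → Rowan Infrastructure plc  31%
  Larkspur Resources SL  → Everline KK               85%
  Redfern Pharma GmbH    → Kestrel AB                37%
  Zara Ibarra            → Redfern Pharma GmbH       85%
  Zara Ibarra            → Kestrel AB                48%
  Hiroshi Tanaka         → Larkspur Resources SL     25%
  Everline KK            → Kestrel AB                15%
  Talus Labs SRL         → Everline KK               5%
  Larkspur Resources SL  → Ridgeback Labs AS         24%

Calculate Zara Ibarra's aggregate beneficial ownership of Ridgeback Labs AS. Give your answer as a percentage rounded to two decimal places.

Zara reaches Ridgeback along 4 paths.
Via Talus → Everline: 15% × 5% × 62% = 0.465%.
Via Larkspur → Everline: 40% × 85% × 62% = 21.08%.
Via Redfern → Everline: 85% × 10% × 62% = 5.27%.
Via Larkspur: 40% × 24% = 9.6%.
Total: 0.465% + 21.08% + 5.27% + 9.6% = 36.415%.
Rounded: 36.42%.

36.42%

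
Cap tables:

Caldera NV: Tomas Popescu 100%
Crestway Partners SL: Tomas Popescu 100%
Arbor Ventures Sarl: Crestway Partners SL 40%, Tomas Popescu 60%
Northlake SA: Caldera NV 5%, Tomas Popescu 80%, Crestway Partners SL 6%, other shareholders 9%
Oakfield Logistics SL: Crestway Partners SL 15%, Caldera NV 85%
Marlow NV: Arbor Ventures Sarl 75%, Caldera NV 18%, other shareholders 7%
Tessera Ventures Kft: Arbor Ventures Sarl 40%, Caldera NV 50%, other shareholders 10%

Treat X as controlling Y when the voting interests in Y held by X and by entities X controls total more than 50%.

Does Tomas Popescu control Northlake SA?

Yes

Tomas holds 100% of Caldera, so Tomas controls Caldera.
Tomas holds 100% of Crestway, so Tomas controls Crestway.
Caldera and Tomas and Crestway together hold 5% + 80% + 6% = 91% of Northlake, so Tomas controls Northlake.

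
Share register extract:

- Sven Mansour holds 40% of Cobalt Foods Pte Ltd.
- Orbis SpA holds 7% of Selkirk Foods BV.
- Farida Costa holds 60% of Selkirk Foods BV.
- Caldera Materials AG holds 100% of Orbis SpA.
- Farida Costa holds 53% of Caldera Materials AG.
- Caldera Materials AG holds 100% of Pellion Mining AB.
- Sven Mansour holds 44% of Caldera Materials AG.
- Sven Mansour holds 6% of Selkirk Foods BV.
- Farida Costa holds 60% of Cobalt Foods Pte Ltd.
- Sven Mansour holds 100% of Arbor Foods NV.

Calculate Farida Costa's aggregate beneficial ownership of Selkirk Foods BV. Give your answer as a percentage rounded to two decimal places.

Farida reaches Selkirk along 2 paths.
Direct stake: 60% = 60%.
Via Caldera → Orbis: 53% × 100% × 7% = 3.71%.
Total: 60% + 3.71% = 63.71%.

63.71%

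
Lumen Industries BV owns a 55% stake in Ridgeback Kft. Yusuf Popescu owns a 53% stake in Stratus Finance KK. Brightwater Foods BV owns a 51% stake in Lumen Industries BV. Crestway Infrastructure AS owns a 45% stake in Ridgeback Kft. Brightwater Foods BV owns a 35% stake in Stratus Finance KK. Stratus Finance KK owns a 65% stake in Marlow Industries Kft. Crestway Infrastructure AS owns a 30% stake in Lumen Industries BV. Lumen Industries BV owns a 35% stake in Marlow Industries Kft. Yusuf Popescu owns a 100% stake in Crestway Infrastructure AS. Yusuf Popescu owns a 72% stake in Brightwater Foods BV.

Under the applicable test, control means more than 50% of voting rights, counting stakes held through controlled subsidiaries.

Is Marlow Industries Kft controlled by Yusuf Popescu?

Yes

Yusuf holds 72% of Brightwater, so Yusuf controls Brightwater.
Yusuf and Brightwater together hold 53% + 35% = 88% of Stratus, so Yusuf controls Stratus.
Yusuf holds 100% of Crestway, so Yusuf controls Crestway.
Crestway and Brightwater together hold 30% + 51% = 81% of Lumen, so Yusuf controls Lumen.
Lumen and Stratus together hold 35% + 65% = 100% of Marlow, so Yusuf controls Marlow.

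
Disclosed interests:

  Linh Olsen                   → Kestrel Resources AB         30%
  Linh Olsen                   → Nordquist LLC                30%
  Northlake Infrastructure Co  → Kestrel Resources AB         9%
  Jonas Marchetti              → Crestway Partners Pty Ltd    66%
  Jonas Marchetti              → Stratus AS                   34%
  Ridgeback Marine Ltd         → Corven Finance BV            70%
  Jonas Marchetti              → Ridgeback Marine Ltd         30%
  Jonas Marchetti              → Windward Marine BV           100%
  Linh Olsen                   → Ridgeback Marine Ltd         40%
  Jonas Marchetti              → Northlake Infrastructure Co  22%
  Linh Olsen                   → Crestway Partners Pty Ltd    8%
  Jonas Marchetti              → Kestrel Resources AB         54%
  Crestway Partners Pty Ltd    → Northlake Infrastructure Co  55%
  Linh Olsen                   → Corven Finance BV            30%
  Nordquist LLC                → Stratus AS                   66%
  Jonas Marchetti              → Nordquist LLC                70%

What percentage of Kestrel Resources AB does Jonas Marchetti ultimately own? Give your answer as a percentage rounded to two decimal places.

Jonas reaches Kestrel along 3 paths.
Direct stake: 54% = 54%.
Via Crestway → Northlake: 66% × 55% × 9% = 3.267%.
Via Northlake: 22% × 9% = 1.98%.
Total: 54% + 3.267% + 1.98% = 59.247%.
Rounded: 59.25%.

59.25%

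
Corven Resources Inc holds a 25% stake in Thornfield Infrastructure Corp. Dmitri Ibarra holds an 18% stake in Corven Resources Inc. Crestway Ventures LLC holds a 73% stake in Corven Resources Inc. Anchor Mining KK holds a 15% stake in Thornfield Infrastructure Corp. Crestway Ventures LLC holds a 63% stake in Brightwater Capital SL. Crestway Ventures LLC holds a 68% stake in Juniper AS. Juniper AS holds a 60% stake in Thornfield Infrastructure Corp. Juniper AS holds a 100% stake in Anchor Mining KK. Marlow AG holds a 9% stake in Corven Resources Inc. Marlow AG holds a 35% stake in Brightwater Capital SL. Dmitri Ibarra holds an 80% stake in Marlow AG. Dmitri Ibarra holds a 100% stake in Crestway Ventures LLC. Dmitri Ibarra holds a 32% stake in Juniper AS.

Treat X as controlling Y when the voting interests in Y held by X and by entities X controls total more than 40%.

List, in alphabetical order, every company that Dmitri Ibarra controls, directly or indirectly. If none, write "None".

Dmitri holds 80% of Marlow, so Dmitri controls Marlow.
Dmitri holds 100% of Crestway, so Dmitri controls Crestway.
Marlow and Crestway and Dmitri together hold 9% + 73% + 18% = 100% of Corven, so Dmitri controls Corven.
Marlow and Crestway together hold 35% + 63% = 98% of Brightwater, so Dmitri controls Brightwater.
Crestway and Dmitri together hold 68% + 32% = 100% of Juniper, so Dmitri controls Juniper.
Juniper holds 100% of Anchor, so Dmitri controls Anchor.
Juniper and Corven and Anchor together hold 60% + 25% + 15% = 100% of Thornfield, so Dmitri controls Thornfield.

Anchor Mining KK, Brightwater Capital SL, Corven Resources Inc, Crestway Ventures LLC, Juniper AS, Marlow AG, Thornfield Infrastructure Corp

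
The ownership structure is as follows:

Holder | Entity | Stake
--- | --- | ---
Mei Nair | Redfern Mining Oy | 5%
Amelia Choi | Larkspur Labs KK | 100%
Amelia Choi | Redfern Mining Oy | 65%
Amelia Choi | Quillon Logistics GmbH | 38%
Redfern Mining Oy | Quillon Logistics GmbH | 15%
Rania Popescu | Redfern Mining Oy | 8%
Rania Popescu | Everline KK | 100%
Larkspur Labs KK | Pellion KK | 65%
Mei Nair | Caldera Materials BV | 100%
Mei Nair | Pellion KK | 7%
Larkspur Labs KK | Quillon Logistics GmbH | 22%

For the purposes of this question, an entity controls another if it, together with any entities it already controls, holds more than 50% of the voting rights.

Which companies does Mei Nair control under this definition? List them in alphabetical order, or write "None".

Caldera Materials BV

Mei holds 100% of Caldera, so Mei controls Caldera.
No other company's threshold is met.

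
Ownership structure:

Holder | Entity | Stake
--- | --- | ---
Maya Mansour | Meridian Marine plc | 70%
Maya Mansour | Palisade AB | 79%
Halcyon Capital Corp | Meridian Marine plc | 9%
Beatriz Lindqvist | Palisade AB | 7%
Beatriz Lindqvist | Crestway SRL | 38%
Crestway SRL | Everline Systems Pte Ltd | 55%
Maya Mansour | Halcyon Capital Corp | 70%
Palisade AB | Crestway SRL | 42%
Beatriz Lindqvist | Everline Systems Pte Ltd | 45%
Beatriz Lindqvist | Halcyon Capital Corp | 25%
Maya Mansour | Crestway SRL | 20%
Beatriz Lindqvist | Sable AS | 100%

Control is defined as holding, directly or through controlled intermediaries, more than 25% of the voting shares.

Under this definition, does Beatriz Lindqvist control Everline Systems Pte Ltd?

Yes

Beatriz holds 38% of Crestway, so Beatriz controls Crestway.
Beatriz and Crestway together hold 45% + 55% = 100% of Everline, so Beatriz controls Everline.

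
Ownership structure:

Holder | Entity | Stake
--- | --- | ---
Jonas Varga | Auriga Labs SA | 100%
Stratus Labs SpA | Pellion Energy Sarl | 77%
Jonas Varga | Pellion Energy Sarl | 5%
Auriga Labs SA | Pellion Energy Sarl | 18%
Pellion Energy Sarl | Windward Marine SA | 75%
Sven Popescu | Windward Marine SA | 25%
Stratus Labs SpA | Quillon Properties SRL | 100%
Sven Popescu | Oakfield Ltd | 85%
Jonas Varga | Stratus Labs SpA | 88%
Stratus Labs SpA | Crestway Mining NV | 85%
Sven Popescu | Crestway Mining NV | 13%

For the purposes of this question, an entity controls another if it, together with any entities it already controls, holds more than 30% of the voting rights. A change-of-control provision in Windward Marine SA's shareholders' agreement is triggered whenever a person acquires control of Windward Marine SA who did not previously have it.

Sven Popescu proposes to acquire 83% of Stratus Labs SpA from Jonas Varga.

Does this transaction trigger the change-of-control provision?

The purchase adds only to Sven's holdings (Jonas's stake shrinks), so Sven is the only person who could newly come to control Windward.
Sven holds 85% of Oakfield, so Sven controls Oakfield.
In Windward, Sven's side holds only 25%, not > 30%.
So before the transaction, Sven does not control Windward.
After the purchase, Sven holds 83% of Stratus directly, and Jonas's stake falls to 5%.
Sven holds 83% of Stratus, so Sven controls Stratus.
Stratus holds 77% of Pellion, so Sven controls Pellion.
Pellion and Sven together hold 75% + 25% = 100% of Windward, so Sven controls Windward.
Sven did not control Windward before and does after, so the clause is triggered.

Yes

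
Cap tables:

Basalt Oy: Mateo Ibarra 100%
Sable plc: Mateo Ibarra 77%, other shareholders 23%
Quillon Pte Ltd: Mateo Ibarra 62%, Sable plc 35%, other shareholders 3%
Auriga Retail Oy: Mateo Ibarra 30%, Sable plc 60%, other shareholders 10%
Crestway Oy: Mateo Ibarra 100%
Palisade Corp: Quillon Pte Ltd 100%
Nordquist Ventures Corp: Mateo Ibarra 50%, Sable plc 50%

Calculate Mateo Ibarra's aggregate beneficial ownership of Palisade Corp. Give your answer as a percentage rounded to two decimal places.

88.95%

Mateo reaches Palisade along 2 paths.
Via Quillon: 62% × 100% = 62%.
Via Sable → Quillon: 77% × 35% × 100% = 26.95%.
Total: 62% + 26.95% = 88.95%.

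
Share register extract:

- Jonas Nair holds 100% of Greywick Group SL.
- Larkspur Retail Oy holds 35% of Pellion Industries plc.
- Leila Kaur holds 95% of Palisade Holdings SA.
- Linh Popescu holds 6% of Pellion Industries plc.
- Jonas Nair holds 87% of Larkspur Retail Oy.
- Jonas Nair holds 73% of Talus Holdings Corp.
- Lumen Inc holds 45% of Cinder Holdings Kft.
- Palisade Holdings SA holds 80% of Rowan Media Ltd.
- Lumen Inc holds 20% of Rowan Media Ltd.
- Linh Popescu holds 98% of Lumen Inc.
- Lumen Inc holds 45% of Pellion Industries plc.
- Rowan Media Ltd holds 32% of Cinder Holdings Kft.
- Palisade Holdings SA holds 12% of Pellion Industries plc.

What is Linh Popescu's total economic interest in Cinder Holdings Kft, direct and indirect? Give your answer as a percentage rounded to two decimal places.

Linh reaches Cinder along 2 paths.
Via Lumen → Rowan: 98% × 20% × 32% = 6.272%.
Via Lumen: 98% × 45% = 44.1%.
Total: 6.272% + 44.1% = 50.372%.
Rounded: 50.37%.

50.37%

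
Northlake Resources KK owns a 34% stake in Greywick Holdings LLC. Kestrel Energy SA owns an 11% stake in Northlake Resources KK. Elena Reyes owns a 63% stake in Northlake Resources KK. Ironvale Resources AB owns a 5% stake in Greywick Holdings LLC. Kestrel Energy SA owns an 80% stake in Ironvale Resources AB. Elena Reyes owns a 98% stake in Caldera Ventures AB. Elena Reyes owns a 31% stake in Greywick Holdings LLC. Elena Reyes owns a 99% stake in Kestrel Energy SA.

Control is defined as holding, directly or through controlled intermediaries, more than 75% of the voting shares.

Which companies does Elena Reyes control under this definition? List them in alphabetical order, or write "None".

Elena holds 99% of Kestrel, so Elena controls Kestrel.
Kestrel holds 80% of Ironvale, so Elena controls Ironvale.
Elena holds 98% of Caldera, so Elena controls Caldera.
No other company's threshold is met.

Caldera Ventures AB, Ironvale Resources AB, Kestrel Energy SA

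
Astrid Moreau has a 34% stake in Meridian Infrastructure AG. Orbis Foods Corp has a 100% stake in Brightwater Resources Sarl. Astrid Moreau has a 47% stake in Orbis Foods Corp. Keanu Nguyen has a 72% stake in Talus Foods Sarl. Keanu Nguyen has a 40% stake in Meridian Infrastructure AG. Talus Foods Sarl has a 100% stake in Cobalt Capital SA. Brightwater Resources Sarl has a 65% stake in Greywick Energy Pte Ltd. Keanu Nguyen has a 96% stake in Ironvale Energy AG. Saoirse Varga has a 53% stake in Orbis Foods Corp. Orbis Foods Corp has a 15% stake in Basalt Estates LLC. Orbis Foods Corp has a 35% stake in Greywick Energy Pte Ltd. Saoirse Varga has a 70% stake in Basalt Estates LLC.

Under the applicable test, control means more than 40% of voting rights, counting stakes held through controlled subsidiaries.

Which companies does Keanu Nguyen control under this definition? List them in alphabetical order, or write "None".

Keanu holds 72% of Talus, so Keanu controls Talus.
Keanu holds 96% of Ironvale, so Keanu controls Ironvale.
Talus holds 100% of Cobalt, so Keanu controls Cobalt.
No other company's threshold is met.

Cobalt Capital SA, Ironvale Energy AG, Talus Foods Sarl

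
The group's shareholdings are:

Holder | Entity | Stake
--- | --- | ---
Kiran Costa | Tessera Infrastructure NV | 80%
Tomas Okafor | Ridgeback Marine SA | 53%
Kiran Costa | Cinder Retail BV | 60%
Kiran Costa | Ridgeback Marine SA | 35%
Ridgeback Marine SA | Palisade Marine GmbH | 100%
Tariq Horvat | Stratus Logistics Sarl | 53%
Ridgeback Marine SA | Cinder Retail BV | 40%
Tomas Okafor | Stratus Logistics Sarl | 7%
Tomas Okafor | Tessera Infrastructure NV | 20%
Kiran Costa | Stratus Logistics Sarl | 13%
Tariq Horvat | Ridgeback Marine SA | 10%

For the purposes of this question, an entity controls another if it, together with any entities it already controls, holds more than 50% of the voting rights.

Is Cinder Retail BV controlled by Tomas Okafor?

No

Tomas holds 53% of Ridgeback, so Tomas controls Ridgeback.
Ridgeback holds 100% of Palisade, so Tomas controls Palisade.
In Cinder, Tomas's side holds only 40%, not > 50%.
So Tomas does not control Cinder.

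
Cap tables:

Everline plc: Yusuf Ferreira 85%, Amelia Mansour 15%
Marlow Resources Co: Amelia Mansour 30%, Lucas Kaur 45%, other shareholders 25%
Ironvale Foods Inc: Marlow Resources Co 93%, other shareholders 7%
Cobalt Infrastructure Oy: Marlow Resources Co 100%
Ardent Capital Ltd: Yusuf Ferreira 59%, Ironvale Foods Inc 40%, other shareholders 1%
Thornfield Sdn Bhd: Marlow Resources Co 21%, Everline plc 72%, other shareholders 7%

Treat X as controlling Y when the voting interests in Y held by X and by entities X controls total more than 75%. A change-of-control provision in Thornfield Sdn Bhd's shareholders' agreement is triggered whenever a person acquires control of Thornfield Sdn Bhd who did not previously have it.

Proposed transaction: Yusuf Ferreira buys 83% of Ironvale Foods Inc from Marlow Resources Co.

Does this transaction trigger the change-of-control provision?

No

The purchase adds only to Yusuf's holdings (Marlow's stake shrinks), so Yusuf is the only person who could newly come to control Thornfield.
Yusuf holds 85% of Everline, so Yusuf controls Everline.
In Thornfield, Yusuf's side holds only 72%, not > 75%.
So before the transaction, Yusuf does not control Thornfield.
After the purchase, Yusuf holds 83% of Ironvale directly, and Marlow's stake falls to 10%.
Yusuf holds 83% of Ironvale, so Yusuf controls Ironvale.
Yusuf and Ironvale together hold 59% + 40% = 99% of Ardent, so Yusuf controls Ardent.
After the transaction, Yusuf's side holds 72% of Thornfield, not > 75%, so Yusuf still does not control Thornfield.
No new person acquires control, so the clause is not triggered.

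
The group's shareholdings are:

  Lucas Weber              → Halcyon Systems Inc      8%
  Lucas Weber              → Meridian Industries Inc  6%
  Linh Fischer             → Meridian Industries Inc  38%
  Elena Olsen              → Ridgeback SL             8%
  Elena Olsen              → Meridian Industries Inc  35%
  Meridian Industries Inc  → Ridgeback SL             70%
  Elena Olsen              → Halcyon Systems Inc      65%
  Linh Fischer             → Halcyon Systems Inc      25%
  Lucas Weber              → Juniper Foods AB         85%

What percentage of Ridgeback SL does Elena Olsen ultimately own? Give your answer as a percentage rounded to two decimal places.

Elena reaches Ridgeback along 2 paths.
Via Meridian: 35% × 70% = 24.5%.
Direct stake: 8% = 8%.
Total: 24.5% + 8% = 32.5%.
Rounded: 32.50%.

32.50%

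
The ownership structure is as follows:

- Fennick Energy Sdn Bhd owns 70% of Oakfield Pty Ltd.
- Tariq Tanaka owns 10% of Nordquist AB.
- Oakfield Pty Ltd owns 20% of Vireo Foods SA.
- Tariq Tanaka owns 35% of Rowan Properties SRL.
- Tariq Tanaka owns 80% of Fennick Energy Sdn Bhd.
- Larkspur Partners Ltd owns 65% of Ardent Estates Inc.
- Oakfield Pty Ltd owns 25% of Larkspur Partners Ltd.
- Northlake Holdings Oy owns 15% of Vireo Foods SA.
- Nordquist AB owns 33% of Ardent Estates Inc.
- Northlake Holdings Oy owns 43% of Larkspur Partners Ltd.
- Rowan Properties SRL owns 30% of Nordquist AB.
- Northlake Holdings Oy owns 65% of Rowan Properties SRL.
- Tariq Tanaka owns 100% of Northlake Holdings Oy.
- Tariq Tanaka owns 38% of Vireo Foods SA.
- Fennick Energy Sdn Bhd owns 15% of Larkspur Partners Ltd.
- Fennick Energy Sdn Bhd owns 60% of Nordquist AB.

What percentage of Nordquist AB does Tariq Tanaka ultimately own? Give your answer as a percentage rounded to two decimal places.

Tariq reaches Nordquist along 4 paths.
Via Fennick: 80% × 60% = 48%.
Direct stake: 10% = 10%.
Via Northlake → Rowan: 100% × 65% × 30% = 19.5%.
Via Rowan: 35% × 30% = 10.5%.
Total: 48% + 10% + 19.5% + 10.5% = 88%.
Rounded: 88.00%.

88.00%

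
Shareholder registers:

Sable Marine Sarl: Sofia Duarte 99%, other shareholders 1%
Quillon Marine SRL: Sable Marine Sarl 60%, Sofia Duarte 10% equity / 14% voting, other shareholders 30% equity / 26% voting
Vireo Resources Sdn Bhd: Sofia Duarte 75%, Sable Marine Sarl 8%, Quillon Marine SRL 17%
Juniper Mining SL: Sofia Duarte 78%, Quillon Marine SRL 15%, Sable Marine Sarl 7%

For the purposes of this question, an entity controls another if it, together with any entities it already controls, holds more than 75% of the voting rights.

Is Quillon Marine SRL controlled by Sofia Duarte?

No

Sofia holds 99% of Sable, so Sofia controls Sable.
Sofia and Sable together hold 75% + 8% = 83% of Vireo, so Sofia controls Vireo.
Sofia and Sable together hold 78% + 7% = 85% of Juniper, so Sofia controls Juniper.
In Quillon, Sofia's side holds only 60% + 14% = 74%, not > 75%.
So Sofia does not control Quillon.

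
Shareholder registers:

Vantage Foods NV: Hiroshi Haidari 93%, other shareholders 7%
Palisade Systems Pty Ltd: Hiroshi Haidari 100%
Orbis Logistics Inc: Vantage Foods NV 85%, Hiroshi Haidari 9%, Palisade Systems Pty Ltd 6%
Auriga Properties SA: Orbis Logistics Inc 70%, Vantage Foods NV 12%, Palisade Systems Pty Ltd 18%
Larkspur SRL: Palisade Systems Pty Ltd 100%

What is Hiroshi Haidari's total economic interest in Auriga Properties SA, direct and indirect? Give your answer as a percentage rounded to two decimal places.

Hiroshi reaches Auriga along 5 paths.
Via Vantage → Orbis: 93% × 85% × 70% = 55.335%.
Via Orbis: 9% × 70% = 6.3%.
Via Palisade → Orbis: 100% × 6% × 70% = 4.2%.
Via Vantage: 93% × 12% = 11.16%.
Via Palisade: 100% × 18% = 18%.
Total: 55.335% + 6.3% + 4.2% + 11.16% + 18% = 94.995%.
Rounded: 95.00%.

95.00%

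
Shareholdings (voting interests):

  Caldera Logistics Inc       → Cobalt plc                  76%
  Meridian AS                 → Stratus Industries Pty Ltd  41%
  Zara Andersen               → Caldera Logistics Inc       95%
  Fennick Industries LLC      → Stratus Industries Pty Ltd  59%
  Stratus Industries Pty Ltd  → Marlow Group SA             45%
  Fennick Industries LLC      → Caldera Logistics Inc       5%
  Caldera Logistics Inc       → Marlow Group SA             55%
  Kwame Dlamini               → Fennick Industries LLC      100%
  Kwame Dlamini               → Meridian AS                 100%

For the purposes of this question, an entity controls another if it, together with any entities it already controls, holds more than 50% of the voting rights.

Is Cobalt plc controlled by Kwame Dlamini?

Kwame holds 100% of Fennick, so Kwame controls Fennick.
Kwame holds 100% of Meridian, so Kwame controls Meridian.
Meridian and Fennick together hold 41% + 59% = 100% of Stratus, so Kwame controls Stratus.
Neither Kwame nor any entity Kwame controls holds any voting interest in Cobalt.
So Kwame does not control Cobalt.

No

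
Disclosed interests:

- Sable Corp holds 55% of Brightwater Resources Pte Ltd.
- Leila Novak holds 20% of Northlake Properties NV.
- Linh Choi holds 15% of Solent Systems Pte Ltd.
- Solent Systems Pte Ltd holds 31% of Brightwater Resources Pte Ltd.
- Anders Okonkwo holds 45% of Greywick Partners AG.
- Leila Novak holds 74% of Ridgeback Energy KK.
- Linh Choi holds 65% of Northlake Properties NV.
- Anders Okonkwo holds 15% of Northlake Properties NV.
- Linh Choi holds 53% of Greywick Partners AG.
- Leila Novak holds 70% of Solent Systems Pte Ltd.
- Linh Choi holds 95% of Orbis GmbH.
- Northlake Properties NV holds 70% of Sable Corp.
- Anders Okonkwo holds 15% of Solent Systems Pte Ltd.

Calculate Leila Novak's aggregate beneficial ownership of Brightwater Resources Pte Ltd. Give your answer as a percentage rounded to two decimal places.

Leila reaches Brightwater along 2 paths.
Via Solent: 70% × 31% = 21.7%.
Via Northlake → Sable: 20% × 70% × 55% = 7.7%.
Total: 21.7% + 7.7% = 29.4%.
Rounded: 29.40%.

29.40%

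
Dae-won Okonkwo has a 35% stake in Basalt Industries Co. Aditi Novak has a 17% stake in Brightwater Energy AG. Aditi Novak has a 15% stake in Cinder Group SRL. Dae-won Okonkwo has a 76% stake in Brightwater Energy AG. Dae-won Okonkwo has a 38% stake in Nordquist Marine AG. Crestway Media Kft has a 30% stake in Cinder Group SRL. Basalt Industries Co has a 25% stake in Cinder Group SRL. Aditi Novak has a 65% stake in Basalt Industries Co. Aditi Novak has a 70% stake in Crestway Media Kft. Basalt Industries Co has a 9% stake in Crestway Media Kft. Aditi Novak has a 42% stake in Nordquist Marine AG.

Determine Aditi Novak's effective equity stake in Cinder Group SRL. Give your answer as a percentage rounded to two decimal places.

54.01%

Aditi reaches Cinder along 4 paths.
Direct stake: 15% = 15%.
Via Basalt: 65% × 25% = 16.25%.
Via Basalt → Crestway: 65% × 9% × 30% = 1.755%.
Via Crestway: 70% × 30% = 21%.
Total: 15% + 16.25% + 1.755% + 21% = 54.005%.
Rounded: 54.01%.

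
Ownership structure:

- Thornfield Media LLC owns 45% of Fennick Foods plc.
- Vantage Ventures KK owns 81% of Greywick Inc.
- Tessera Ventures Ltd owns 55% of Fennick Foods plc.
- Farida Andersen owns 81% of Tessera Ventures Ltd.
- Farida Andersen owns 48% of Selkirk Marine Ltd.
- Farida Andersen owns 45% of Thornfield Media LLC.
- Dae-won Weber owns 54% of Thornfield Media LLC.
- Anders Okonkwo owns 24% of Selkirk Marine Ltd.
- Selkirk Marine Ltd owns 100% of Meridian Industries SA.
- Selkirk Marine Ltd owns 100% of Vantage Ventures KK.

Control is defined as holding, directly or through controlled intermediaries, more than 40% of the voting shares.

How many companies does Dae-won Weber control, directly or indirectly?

2

Dae-won holds 54% of Thornfield, so Dae-won controls Thornfield.
Thornfield holds 45% of Fennick, so Dae-won controls Fennick.
No other company's threshold is met.
Dae-won controls 2 companies.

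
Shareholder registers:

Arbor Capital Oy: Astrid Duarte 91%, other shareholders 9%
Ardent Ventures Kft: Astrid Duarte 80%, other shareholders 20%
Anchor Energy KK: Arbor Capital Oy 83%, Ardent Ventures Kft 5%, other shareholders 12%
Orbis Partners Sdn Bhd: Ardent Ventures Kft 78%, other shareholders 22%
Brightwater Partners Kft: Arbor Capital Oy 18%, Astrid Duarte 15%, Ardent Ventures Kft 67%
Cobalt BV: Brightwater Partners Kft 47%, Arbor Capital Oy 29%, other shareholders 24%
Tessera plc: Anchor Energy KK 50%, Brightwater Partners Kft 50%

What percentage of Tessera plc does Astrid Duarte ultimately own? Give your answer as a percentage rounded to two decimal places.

82.26%

Astrid reaches Tessera along 5 paths.
Via Arbor → Anchor: 91% × 83% × 50% = 37.765%.
Via Ardent → Anchor: 80% × 5% × 50% = 2%.
Via Arbor → Brightwater: 91% × 18% × 50% = 8.19%.
Via Brightwater: 15% × 50% = 7.5%.
Via Ardent → Brightwater: 80% × 67% × 50% = 26.8%.
Total: 37.765% + 2% + 8.19% + 7.5% + 26.8% = 82.255%.
Rounded: 82.26%.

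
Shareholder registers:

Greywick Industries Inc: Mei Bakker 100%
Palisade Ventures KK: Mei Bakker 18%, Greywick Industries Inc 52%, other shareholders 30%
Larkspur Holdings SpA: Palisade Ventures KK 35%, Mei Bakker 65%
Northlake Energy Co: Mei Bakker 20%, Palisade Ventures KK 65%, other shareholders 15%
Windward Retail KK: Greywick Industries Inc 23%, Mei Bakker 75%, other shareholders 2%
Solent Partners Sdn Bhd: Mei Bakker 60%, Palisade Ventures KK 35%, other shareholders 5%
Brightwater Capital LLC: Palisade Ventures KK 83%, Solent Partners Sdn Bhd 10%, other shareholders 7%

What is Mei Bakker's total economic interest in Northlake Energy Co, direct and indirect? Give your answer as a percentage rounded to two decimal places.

65.50%

Mei reaches Northlake along 3 paths.
Direct stake: 20% = 20%.
Via Palisade: 18% × 65% = 11.7%.
Via Greywick → Palisade: 100% × 52% × 65% = 33.8%.
Total: 20% + 11.7% + 33.8% = 65.5%.
Rounded: 65.50%.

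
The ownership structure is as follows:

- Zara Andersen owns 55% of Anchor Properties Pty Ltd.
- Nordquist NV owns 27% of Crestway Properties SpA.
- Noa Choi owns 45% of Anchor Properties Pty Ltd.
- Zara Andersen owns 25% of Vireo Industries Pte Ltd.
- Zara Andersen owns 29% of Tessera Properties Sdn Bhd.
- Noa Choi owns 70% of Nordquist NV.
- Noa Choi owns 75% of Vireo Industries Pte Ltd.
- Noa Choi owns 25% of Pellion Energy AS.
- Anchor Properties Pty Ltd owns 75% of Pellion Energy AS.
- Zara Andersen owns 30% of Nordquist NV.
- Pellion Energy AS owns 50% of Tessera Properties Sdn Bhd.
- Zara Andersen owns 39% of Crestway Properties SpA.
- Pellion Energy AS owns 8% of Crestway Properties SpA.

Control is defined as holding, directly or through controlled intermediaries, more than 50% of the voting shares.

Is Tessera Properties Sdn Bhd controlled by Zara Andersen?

Yes

Zara holds 55% of Anchor, so Zara controls Anchor.
Anchor holds 75% of Pellion, so Zara controls Pellion.
Zara and Pellion together hold 29% + 50% = 79% of Tessera, so Zara controls Tessera.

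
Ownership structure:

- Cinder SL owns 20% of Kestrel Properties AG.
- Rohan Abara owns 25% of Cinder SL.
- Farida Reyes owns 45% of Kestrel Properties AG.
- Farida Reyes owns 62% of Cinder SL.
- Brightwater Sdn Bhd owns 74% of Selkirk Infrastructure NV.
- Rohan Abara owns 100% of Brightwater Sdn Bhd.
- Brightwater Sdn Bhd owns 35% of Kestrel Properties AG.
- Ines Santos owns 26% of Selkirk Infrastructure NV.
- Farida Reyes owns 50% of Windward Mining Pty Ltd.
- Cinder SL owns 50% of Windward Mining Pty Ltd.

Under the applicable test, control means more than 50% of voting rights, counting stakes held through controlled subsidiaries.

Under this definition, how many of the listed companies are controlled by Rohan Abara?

2

Rohan holds 100% of Brightwater, so Rohan controls Brightwater.
Brightwater holds 74% of Selkirk, so Rohan controls Selkirk.
No other company's threshold is met.
Rohan controls 2 companies.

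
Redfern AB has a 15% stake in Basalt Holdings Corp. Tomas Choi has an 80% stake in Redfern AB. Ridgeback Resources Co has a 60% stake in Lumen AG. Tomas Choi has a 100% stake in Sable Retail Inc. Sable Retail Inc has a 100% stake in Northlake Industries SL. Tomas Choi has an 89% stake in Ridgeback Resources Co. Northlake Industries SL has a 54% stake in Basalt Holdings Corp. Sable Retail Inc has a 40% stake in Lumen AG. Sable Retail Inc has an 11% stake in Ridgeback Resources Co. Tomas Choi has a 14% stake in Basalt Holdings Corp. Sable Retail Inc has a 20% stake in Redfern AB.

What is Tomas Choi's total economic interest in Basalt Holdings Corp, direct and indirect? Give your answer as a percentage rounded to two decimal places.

83.00%

Tomas reaches Basalt along 4 paths.
Via Sable → Northlake: 100% × 100% × 54% = 54%.
Direct stake: 14% = 14%.
Via Sable → Redfern: 100% × 20% × 15% = 3%.
Via Redfern: 80% × 15% = 12%.
Total: 54% + 14% + 3% + 12% = 83%.
Rounded: 83.00%.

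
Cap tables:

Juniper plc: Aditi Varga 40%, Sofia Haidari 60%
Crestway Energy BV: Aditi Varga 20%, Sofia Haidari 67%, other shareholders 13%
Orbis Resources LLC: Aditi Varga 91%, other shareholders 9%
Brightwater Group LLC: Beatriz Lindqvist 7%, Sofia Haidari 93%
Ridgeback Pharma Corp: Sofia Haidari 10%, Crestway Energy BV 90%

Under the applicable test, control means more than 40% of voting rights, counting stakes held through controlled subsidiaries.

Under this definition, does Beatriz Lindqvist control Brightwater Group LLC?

Beatriz's largest direct stake is 7% in Brightwater, which does not meet the threshold, so Beatriz controls no company.
In Brightwater, Beatriz's side holds only 7%, not > 40%.
So Beatriz does not control Brightwater.

No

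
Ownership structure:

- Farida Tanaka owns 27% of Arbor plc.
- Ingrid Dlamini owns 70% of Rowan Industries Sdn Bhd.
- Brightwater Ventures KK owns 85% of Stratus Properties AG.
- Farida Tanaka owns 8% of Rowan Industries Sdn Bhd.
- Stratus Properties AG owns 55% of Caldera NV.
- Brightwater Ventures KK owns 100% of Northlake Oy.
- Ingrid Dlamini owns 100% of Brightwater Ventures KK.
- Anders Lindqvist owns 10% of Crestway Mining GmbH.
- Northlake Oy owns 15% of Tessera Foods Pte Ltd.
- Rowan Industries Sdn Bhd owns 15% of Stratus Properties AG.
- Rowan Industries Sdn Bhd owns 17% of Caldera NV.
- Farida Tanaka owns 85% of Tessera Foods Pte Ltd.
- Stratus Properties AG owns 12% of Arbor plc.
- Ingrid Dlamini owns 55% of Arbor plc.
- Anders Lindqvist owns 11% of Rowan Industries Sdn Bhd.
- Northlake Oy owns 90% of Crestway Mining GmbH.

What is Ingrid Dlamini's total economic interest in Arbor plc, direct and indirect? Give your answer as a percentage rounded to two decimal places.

Ingrid reaches Arbor along 3 paths.
Direct stake: 55% = 55%.
Via Rowan → Stratus: 70% × 15% × 12% = 1.26%.
Via Brightwater → Stratus: 100% × 85% × 12% = 10.2%.
Total: 55% + 1.26% + 10.2% = 66.46%.

66.46%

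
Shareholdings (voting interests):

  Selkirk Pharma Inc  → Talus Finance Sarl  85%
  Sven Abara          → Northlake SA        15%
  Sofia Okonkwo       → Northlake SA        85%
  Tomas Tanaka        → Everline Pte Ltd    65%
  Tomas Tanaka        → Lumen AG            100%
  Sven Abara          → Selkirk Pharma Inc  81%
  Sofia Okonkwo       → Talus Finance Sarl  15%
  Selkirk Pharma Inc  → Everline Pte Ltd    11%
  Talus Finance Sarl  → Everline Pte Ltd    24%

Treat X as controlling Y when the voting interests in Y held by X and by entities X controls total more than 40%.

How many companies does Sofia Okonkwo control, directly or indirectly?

1

Sofia holds 85% of Northlake, so Sofia controls Northlake.
No other company's threshold is met.
Sofia controls 1 company.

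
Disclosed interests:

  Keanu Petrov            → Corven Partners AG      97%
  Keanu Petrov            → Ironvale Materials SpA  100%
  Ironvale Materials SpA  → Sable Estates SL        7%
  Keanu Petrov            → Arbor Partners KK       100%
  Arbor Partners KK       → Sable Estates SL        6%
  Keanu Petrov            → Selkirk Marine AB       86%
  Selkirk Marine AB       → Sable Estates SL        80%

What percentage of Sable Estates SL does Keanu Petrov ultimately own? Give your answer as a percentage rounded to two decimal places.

Keanu reaches Sable along 3 paths.
Via Ironvale: 100% × 7% = 7%.
Via Arbor: 100% × 6% = 6%.
Via Selkirk: 86% × 80% = 68.8%.
Total: 7% + 6% + 68.8% = 81.8%.
Rounded: 81.80%.

81.80%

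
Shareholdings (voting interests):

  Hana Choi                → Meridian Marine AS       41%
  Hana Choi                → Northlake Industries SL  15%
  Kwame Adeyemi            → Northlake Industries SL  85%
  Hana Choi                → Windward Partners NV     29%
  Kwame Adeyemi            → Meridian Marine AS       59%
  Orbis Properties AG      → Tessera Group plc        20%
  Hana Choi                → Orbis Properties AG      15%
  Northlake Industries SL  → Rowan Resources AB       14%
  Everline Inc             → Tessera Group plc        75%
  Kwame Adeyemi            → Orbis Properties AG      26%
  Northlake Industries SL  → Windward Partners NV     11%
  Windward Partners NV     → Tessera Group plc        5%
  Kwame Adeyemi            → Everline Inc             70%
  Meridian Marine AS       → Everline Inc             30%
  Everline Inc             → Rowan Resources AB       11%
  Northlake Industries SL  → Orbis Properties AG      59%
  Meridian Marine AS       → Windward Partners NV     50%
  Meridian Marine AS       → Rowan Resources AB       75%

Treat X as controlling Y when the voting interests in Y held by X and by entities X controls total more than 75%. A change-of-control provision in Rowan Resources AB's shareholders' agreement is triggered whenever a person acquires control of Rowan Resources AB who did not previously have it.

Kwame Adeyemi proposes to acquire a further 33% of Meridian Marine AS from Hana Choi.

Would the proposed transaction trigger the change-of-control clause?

The purchase adds only to Kwame's holdings (Hana's stake shrinks), so Kwame is the only person who could newly come to control Rowan.
Kwame holds 85% of Northlake, so Kwame controls Northlake.
Kwame and Northlake together hold 26% + 59% = 85% of Orbis, so Kwame controls Orbis.
In Rowan, Kwame's side holds only 14%, not > 75%.
So before the transaction, Kwame does not control Rowan.
After the purchase, Kwame's direct stake in Meridian rises to 59% + 33% = 92%, and Hana's stake falls to 8%.
Kwame holds 92% of Meridian, so Kwame controls Meridian.
Meridian and Kwame together hold 30% + 70% = 100% of Everline, so Kwame controls Everline.
Meridian and Everline and Northlake together hold 75% + 11% + 14% = 100% of Rowan, so Kwame controls Rowan.
Kwame did not control Rowan before and does after, so the clause is triggered.

Yes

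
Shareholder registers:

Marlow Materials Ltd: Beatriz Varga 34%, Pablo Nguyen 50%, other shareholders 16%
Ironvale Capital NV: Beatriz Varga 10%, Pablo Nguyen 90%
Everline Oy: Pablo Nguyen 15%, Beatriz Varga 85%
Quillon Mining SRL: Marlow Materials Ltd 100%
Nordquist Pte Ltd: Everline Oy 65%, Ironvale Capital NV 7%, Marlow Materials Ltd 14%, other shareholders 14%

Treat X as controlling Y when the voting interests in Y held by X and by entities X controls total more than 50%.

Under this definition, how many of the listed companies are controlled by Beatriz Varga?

2

Beatriz holds 85% of Everline, so Beatriz controls Everline.
Everline holds 65% of Nordquist, so Beatriz controls Nordquist.
No other company's threshold is met.
Beatriz controls 2 companies.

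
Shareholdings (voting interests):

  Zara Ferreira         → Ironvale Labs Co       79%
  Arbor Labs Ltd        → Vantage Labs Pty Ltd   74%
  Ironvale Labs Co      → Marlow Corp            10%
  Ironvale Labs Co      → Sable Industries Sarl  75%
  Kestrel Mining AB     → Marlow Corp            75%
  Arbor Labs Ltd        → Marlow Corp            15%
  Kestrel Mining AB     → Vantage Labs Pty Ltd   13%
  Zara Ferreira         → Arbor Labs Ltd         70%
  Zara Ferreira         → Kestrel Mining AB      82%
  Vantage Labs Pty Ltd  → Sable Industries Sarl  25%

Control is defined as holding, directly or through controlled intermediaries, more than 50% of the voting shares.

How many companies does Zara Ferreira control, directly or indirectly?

6

Zara holds 79% of Ironvale, so Zara controls Ironvale.
Zara holds 82% of Kestrel, so Zara controls Kestrel.
Zara holds 70% of Arbor, so Zara controls Arbor.
Arbor and Kestrel together hold 74% + 13% = 87% of Vantage, so Zara controls Vantage.
Kestrel and Arbor and Ironvale together hold 75% + 15% + 10% = 100% of Marlow, so Zara controls Marlow.
Vantage and Ironvale together hold 25% + 75% = 100% of Sable, so Zara controls Sable.
Zara controls 6 companies.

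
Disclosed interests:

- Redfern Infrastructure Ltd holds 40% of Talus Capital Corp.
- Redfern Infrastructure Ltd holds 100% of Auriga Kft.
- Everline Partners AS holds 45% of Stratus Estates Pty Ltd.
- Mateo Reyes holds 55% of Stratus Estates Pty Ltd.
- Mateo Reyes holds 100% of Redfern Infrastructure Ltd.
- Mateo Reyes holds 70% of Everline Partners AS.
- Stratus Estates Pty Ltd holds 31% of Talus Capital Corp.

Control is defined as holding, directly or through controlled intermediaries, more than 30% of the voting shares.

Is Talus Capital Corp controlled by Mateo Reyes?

Mateo holds 100% of Redfern, so Mateo controls Redfern.
Mateo holds 70% of Everline, so Mateo controls Everline.
Everline and Mateo together hold 45% + 55% = 100% of Stratus, so Mateo controls Stratus.
Redfern and Stratus together hold 40% + 31% = 71% of Talus, so Mateo controls Talus.

Yes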